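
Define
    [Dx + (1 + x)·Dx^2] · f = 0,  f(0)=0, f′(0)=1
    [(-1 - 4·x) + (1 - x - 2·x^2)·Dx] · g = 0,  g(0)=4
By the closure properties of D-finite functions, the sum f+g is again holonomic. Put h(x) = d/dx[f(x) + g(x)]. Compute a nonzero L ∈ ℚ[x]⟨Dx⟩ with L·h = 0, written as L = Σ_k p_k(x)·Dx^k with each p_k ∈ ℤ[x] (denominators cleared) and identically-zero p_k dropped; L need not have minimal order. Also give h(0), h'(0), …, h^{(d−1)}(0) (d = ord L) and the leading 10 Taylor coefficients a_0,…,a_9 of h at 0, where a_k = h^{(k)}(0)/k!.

L = (-42 - 144·x - 144·x^2 - 96·x^3) + (-28 - 172·x - 312·x^2 - 328·x^3 - 160·x^4)·Dx + (7 + 14·x - 5·x^2 - 56·x^3 - 76·x^4 - 32·x^5)·Dx^2  (order 2).
h: a_k = 5, 23, 61, 175, 421, 1031, 2381, 5471, 12277, 27319, …
ICs: h(0) = 5, h′(0) = 23.

f: a_k = 0, 1, -1/2, 1/3, -1/4, 1/5, -1/6, 1/7, -1/8, 1/9, …
g: a_k = 4, 4, 12, 20, 44, 84, 172, 340, 684, 1364, …
f+g: L₀ = lclm(L_f,L_g), ord ≤ 2+1.
h₀' ⇒ L via d/dx closure of L₀.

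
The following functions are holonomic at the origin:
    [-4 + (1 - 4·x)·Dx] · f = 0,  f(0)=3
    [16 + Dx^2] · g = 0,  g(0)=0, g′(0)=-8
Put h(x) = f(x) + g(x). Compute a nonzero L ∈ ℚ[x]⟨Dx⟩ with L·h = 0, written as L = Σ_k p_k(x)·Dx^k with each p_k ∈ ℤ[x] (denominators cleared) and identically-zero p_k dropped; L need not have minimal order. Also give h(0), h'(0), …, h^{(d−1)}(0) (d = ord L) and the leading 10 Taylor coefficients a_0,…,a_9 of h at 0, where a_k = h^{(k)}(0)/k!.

L = (448 - 512·x + 1024·x^2) + (-48 + 320·x - 768·x^2 + 1024·x^3)·Dx + (28 - 32·x + 64·x^2)·Dx^2 + (-3 + 20·x - 48·x^2 + 64·x^3)·Dx^3  (order 3).
h: a_k = 3, 4, 48, 640/3, 768, 45824/15, 12288, 15484928/315, 196608, 2229530624/2835, …
ICs: h(0) = 3, h′(0) = 4, h′′(0) = 96.

f: a_k = 3, 12, 48, 192, 768, 3072, 12288, 49152, 196608, 786432, …
g: a_k = 0, -8, 0, 64/3, 0, -256/15, 0, 2048/315, 0, -4096/2835, …
Sum ⇒ L₀ = lclm(L_f,L_g) in ℚ(x)⟨Dx⟩.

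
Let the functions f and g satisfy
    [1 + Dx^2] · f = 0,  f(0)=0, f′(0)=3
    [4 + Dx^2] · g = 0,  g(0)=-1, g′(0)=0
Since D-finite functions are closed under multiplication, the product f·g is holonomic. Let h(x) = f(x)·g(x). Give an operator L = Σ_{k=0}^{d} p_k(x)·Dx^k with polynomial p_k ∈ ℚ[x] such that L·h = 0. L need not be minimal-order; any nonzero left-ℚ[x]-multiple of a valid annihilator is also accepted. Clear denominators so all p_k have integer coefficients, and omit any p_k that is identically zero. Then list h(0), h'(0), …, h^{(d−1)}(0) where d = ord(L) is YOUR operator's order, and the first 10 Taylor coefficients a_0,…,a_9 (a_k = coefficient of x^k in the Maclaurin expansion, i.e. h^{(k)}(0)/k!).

f: a_k = 0, 3, 0, -1/2, 0, 1/40, 0, -1/1680, 0, 1/120960, …
g: a_k = -1, 0, 2, 0, -2/3, 0, 4/45, 0, -2/315, 0, …
f·g: L₀ = L_f ⊗_s L_g, ord ≤ 2·2.
L = 9 + 10·Dx^2 + Dx^4  (order 4).
h: a_k = 0, -3, 0, 13/2, 0, -121/40, 0, 1093/1680, 0, -9841/120960, …
ICs: h(0) = 0, h′(0) = -3, h′′(0) = 0, h′′′(0) = 39.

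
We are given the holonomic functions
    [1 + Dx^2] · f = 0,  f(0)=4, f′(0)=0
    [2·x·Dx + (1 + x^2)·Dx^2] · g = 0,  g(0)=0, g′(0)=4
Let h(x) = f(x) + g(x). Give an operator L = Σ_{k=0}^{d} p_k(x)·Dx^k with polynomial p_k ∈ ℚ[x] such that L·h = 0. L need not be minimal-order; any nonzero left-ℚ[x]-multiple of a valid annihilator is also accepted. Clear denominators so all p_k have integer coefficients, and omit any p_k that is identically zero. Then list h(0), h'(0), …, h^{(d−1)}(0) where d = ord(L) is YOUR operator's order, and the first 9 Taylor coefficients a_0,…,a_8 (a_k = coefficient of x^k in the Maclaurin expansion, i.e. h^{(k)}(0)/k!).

L = (-22·x + 28·x^3 + 2·x^5)·Dx + (-1 + 7·x^2 + 9·x^4 + x^6)·Dx^2 + (-22·x + 28·x^3 + 2·x^5)·Dx^3 + (-1 + 7·x^2 + 9·x^4 + x^6)·Dx^4  (order 4).
h: a_k = 4, 4, -2, -4/3, 1/6, 4/5, -1/180, -4/7, 1/10080, …
ICs: h(0) = 4, h′(0) = 4, h′′(0) = -4, h′′′(0) = -8.

f: a_k = 4, 0, -2, 0, 1/6, 0, -1/180, 0, 1/10080, …
g: a_k = 0, 4, 0, -4/3, 0, 4/5, 0, -4/7, 0, …
Sum ⇒ L₀ = lclm(L_f,L_g) in ℚ(x)⟨Dx⟩.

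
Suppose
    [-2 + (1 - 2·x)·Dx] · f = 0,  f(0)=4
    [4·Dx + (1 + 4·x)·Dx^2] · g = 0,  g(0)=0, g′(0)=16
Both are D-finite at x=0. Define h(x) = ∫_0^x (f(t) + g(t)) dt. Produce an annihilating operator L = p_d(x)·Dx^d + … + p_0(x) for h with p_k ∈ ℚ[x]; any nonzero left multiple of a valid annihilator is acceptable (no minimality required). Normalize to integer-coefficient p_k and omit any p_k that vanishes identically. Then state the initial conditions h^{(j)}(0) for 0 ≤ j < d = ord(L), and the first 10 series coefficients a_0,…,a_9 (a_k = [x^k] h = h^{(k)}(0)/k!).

f: a_k = 4, 8, 16, 32, 64, 128, 256, 512, 1024, 2048, …
g: a_k = 0, 16, -32, 256/3, -256, 4096/5, -8192/3, 65536/7, -32768, 1048576/9, …
f+g: L₀ = lclm(L_f,L_g), ord ≤ 1+2.
∫: right-multiply L₀ by Dx.
L = (28 + 16·x)·Dx^2 + (-1 + 40·x + 32·x^2)·Dx^3 + (-1 - 3·x + 6·x^2 + 8·x^3)·Dx^4  (order 4).
h: a_k = 0, 4, 12, -16/3, 88/3, -192/5, 2368/15, -7424/21, 8640/7, -31744/9, …
ICs: h(0) = 0, h′(0) = 4, h′′(0) = 24, h′′′(0) = -32.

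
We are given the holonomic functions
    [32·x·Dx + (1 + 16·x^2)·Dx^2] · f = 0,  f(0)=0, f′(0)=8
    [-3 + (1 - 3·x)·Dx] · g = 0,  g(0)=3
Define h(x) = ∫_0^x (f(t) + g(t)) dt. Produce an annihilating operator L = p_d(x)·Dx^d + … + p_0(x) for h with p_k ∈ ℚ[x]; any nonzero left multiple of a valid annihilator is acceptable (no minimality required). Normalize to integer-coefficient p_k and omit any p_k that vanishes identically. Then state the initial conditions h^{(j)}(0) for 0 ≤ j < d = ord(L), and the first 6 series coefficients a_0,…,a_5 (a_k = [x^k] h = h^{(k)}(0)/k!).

L = (96 - 1152·x - 4608·x^2)·Dx^2 + (-43 + 96·x - 240·x^2 - 4608·x^3)·Dx^3 + (3 + 7·x + 112·x^3 - 768·x^4)·Dx^4  (order 4).
h: a_k = 0, 3, 17/2, 9, 115/12, 243/5, …
ICs: h(0) = 0, h′(0) = 3, h′′(0) = 17, h′′′(0) = 54.

f: a_k = 0, 8, 0, -128/3, 0, 2048/5, …
g: a_k = 3, 9, 27, 81, 243, 729, …
L₀ := lclm(L_f,L_g); ord L₀ ≤ 2+1.
h=∫h₀ ⇒ L = L₀·Dx.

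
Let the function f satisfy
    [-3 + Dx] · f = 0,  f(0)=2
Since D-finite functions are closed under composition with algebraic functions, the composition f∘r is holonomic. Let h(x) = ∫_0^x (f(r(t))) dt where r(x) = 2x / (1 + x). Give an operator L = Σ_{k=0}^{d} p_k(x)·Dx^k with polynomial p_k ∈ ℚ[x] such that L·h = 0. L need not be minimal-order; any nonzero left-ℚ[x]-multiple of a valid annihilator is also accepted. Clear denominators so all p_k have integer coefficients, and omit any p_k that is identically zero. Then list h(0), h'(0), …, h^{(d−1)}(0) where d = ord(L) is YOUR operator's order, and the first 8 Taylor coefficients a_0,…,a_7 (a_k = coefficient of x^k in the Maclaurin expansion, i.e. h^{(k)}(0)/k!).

L = -6·Dx + (1 + 2·x + x^2)·Dx^2  (order 2).
h: a_k = 0, 2, 6, 8, 3, -12/5, -2/5, 48/35, …
ICs: h(0) = 0, h′(0) = 2.

f: a_k = 2, 6, 9, 9, 27/4, 81/20, 81/40, 243/280, …
Substitute x→r, Dx→(1/r')Dx; clear ⇒ L₀.
h=∫₀ˣh₀: take L = L₀·Dx.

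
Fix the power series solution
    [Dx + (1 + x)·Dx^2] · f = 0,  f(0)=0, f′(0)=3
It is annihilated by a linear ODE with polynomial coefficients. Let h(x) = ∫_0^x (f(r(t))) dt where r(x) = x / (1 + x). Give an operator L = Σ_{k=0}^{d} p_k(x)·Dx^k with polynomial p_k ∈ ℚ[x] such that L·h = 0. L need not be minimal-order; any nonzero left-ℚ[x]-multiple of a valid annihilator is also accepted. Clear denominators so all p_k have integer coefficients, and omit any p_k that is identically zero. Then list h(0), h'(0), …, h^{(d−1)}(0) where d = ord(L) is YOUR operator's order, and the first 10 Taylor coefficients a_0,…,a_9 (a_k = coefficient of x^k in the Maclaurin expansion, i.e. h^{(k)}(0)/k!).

L = (3 + 4·x)·Dx^2 + (1 + 3·x + 2·x^2)·Dx^3  (order 3).
h: a_k = 0, 0, 3/2, -3/2, 7/4, -9/4, 31/10, -9/2, 381/56, -85/8, …
ICs: h(0) = 0, h′(0) = 0, h′′(0) = 3.

f: a_k = 0, 3, -3/2, 1, -3/4, 3/5, -1/2, 3/7, -3/8, 1/3, …
L₀ from L_f via x↦r, Dx↦r'^{-1}Dx.
h=∫₀ˣh₀: take L = L₀·Dx.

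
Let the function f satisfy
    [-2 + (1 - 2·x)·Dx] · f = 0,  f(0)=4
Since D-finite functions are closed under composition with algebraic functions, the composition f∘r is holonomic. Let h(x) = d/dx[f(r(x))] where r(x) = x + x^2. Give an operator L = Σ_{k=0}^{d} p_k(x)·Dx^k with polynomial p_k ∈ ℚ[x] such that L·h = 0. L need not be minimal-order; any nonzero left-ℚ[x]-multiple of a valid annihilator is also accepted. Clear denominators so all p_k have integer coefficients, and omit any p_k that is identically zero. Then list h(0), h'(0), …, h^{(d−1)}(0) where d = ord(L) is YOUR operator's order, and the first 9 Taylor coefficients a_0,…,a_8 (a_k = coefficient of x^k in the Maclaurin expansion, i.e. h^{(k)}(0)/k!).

f: a_k = 4, 8, 16, 32, 64, 128, 256, 512, 1024, …
Substitute x→r, Dx→(1/r')Dx; clear ⇒ L₀.
h₀' ⇒ L via d/dx closure of L₀.
L = (6 + 12·x + 12·x^2) + (-1 + 6·x^2 + 4·x^3)·Dx  (order 1).
h: a_k = 8, 48, 192, 704, 2400, 7872, 25088, 78336, 240768, …
ICs: h(0) = 8.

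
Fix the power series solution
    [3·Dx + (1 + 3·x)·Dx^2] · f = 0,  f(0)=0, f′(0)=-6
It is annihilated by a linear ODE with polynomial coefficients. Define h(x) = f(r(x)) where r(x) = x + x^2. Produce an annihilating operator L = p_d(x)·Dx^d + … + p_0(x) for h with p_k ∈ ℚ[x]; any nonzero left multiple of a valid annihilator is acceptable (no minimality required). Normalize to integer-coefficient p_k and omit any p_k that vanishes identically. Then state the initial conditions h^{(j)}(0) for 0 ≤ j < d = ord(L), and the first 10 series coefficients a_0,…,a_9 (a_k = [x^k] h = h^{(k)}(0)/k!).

L = (1 + 6·x + 6·x^2)·Dx + (1 + 5·x + 9·x^2 + 6·x^3)·Dx^2  (order 2).
h: a_k = 0, -6, 3, 0, -9/2, 54/5, -18, 162/7, -81/4, 0, …
ICs: h(0) = 0, h′(0) = -6.

f: a_k = 0, -6, 9, -18, 81/2, -486/5, 243, -4374/7, 6561/4, -4374, …
f∘r: x↦r, Dx↦Dx/r' in L_f ⇒ L₀.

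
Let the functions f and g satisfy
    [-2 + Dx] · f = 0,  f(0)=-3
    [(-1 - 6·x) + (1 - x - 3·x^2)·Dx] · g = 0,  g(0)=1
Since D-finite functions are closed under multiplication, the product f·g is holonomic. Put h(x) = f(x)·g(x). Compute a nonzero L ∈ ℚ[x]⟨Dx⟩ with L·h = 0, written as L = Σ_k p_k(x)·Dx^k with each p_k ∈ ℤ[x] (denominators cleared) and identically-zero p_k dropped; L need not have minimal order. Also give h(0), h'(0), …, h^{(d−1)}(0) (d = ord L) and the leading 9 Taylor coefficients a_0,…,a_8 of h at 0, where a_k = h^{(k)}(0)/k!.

L = (3 + 4·x - 6·x^2) + (-1 + x + 3·x^2)·Dx  (order 1).
h: a_k = -3, -9, -24, -55, -129, -1474/5, -10231/15, -54829/35, -75868/21, …
ICs: h(0) = -3.

f: a_k = -3, -6, -6, -4, -2, -4/5, -4/15, -8/105, -2/105, …
g: a_k = 1, 1, 4, 7, 19, 40, 97, 217, 508, …
L₀ := L_f ⊗_s L_g (sym. prod.), ord ≤ 1.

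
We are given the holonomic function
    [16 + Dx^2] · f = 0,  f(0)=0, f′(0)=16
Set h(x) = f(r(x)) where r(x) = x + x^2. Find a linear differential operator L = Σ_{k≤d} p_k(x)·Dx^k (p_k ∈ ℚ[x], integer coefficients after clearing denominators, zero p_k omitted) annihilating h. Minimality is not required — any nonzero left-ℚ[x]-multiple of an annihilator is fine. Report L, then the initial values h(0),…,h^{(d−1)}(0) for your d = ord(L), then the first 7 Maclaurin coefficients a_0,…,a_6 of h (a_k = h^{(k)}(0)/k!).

L = (16 + 96·x + 192·x^2 + 128·x^3) - 2·Dx + (1 + 2·x)·Dx^2  (order 2).
h: a_k = 0, 16, 16, -128/3, -128, -1408/15, 128, …
ICs: h(0) = 0, h′(0) = 16.

f: a_k = 0, 16, 0, -128/3, 0, 512/15, 0, …
L₀ from L_f via x↦r, Dx↦r'^{-1}Dx.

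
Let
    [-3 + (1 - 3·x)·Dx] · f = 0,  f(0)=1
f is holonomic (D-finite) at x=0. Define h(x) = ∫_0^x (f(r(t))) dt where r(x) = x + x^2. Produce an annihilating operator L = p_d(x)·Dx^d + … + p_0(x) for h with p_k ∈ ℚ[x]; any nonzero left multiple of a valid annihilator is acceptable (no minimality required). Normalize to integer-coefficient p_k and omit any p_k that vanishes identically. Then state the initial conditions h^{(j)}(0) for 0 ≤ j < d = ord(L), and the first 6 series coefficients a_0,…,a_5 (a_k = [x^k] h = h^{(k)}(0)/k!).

L = (3 + 6·x)·Dx + (-1 + 3·x + 3·x^2)·Dx^2  (order 2).
h: a_k = 0, 1, 3/2, 4, 45/4, 171/5, …
ICs: h(0) = 0, h′(0) = 1.

f: a_k = 1, 3, 9, 27, 81, 243, …
L₀ from L_f via x↦r, Dx↦r'^{-1}Dx.
h=∫₀ˣh₀: take L = L₀·Dx.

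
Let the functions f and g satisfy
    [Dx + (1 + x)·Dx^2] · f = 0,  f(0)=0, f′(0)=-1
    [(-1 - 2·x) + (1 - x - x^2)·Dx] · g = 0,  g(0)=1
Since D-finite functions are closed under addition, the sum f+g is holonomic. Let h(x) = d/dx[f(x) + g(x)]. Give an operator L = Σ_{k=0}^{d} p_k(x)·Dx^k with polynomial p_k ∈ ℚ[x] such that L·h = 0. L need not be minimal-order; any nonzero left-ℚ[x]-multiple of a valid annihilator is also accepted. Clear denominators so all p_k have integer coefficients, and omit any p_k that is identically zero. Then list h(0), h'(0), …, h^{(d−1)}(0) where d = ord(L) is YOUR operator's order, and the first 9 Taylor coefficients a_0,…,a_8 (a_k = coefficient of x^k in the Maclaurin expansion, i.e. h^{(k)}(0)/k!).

L = (-26 - 70·x - 76·x^2 - 36·x^3 - 12·x^4) + (-16 - 84·x - 160·x^2 - 144·x^3 - 74·x^4 - 20·x^5)·Dx + (5 + 11·x - x^2 - 23·x^3 - 29·x^4 - 17·x^5 - 4·x^6)·Dx^2  (order 2).
h: a_k = 0, 5, 8, 21, 39, 79, 146, 273, 494, …
ICs: h(0) = 0, h′(0) = 5.

f: a_k = 0, -1, 1/2, -1/3, 1/4, -1/5, 1/6, -1/7, 1/8, …
g: a_k = 1, 1, 2, 3, 5, 8, 13, 21, 34, …
f+g: L₀ = lclm(L_f,L_g), ord ≤ 2+1.
Derive L from L₀ (diff closure).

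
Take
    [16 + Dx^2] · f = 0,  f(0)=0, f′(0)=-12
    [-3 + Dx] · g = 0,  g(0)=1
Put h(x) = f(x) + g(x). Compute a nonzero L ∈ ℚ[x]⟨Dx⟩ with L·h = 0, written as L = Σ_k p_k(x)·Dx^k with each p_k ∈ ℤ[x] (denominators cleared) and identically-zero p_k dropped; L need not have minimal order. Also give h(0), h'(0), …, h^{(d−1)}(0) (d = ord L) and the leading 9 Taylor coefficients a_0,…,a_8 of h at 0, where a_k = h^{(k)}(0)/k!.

L = -48 + 16·Dx - 3·Dx^2 + Dx^3  (order 3).
h: a_k = 1, -9, 9/2, 73/2, 27/8, -943/40, 81/80, 17113/1680, 729/4480, …
ICs: h(0) = 1, h′(0) = -9, h′′(0) = 9.

f: a_k = 0, -12, 0, 32, 0, -128/5, 0, 1024/105, 0, …
g: a_k = 1, 3, 9/2, 9/2, 27/8, 81/40, 81/80, 243/560, 729/4480, …
L₀ := lclm(L_f,L_g); ord L₀ ≤ 2+1.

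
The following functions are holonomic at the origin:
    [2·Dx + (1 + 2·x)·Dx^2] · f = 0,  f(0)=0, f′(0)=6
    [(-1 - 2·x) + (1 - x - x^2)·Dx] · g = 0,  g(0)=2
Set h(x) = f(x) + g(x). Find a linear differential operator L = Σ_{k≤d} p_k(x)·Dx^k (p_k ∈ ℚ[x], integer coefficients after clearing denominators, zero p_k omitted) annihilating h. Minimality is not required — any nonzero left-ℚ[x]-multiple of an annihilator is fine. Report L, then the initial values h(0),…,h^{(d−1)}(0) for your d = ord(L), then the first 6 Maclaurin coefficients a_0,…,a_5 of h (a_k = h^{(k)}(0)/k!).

L = (-34 - 92·x - 116·x^2 - 48·x^3 - 24·x^4)·Dx + (-5 - 60·x - 170·x^2 - 180·x^3 - 100·x^4 - 40·x^5)·Dx^2 + (3 + 11·x + 5·x^2 - 20·x^3 - 30·x^4 - 24·x^5 - 8·x^6)·Dx^3  (order 3).
h: a_k = 2, 8, -2, 14, -2, 176/5, …
ICs: h(0) = 2, h′(0) = 8, h′′(0) = -4.

f: a_k = 0, 6, -6, 8, -12, 96/5, …
g: a_k = 2, 2, 4, 6, 10, 16, …
Weyl lclm of L_f,L_g ⇒ L₀ (ord ≤ 3).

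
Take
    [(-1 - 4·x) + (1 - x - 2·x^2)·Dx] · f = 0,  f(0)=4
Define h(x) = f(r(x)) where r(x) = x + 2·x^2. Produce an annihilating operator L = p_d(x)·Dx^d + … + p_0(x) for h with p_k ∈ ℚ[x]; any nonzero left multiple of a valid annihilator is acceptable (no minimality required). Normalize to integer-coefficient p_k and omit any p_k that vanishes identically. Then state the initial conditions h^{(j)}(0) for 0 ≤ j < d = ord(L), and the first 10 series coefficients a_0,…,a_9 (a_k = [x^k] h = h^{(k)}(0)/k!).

f: a_k = 4, 4, 12, 20, 44, 84, 172, 340, 684, 1364, …
Change of var in L_f (x↦r) gives L₀.
L = (1 + 8·x + 24·x^2 + 32·x^3) + (-1 + x + 4·x^2 + 8·x^3 + 8·x^4)·Dx  (order 1).
h: a_k = 4, 4, 20, 68, 212, 676, 2228, 7172, 23188, 75108, …
ICs: h(0) = 4.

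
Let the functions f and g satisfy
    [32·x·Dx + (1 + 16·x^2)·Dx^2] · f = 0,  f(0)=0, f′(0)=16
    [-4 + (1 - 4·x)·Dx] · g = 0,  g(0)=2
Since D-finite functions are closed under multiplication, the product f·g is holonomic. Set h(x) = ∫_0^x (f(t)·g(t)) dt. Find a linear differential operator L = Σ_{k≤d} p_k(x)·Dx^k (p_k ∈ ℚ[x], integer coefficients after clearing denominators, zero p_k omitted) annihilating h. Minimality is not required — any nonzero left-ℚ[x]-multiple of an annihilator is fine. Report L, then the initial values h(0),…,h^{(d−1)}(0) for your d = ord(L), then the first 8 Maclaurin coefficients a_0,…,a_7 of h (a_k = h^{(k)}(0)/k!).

f: a_k = 0, 16, 0, -256/3, 0, 4096/5, 0, -65536/7, …
g: a_k = 2, 8, 32, 128, 512, 2048, 8192, 32768, …
h₀=f·g: eliminate ⇒ L₀, order ≤ 2·1.
∫: right-multiply L₀ by Dx.
L = 128·x·Dx + (8 - 32·x + 256·x^2)·Dx^2 + (-1 + 4·x - 16·x^2 + 64·x^3)·Dx^3  (order 3).
h: a_k = 0, 0, 16, 128/3, 256/3, 4096/15, 53248/45, 425984/105, …
ICs: h(0) = 0, h′(0) = 0, h′′(0) = 32.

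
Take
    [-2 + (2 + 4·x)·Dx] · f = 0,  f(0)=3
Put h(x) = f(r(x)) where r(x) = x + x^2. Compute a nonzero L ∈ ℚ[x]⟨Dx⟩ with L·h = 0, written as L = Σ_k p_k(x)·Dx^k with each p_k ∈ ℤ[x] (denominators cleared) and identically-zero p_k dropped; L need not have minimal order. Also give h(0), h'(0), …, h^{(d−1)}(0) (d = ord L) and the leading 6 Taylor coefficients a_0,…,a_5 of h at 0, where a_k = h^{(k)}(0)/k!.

L = (-1 - 2·x) + (1 + 2·x + 2·x^2)·Dx  (order 1).
h: a_k = 3, 3, 3/2, -3/2, 9/8, -3/8, …
ICs: h(0) = 3.

f: a_k = 3, 3, -3/2, 3/2, -15/8, 21/8, …
f∘r: x↦r, Dx↦Dx/r' in L_f ⇒ L₀.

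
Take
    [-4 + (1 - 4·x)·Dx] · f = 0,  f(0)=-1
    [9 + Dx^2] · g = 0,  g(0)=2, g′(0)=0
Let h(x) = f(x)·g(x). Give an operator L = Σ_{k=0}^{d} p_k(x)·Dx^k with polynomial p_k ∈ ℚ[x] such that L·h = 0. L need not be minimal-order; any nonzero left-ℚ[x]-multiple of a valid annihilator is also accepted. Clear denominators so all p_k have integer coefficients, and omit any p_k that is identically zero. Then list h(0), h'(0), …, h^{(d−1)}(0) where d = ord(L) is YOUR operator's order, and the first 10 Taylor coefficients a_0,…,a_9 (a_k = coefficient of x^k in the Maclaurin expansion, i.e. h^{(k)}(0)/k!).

f: a_k = -1, -4, -16, -64, -256, -1024, -4096, -16384, -65536, -262144, …
g: a_k = 2, 0, -9, 0, 27/4, 0, -81/40, 0, 729/2240, 0, …
h₀=f·g: eliminate ⇒ L₀, order ≤ 1·2.
L = (-9 + 36·x) + 8·Dx + (-1 + 4·x)·Dx^2  (order 2).
h: a_k = -2, -8, -23, -92, -1499/4, -1499, -239759/40, -239759/10, -214824793/2240, -214824793/560, …
ICs: h(0) = -2, h′(0) = -8.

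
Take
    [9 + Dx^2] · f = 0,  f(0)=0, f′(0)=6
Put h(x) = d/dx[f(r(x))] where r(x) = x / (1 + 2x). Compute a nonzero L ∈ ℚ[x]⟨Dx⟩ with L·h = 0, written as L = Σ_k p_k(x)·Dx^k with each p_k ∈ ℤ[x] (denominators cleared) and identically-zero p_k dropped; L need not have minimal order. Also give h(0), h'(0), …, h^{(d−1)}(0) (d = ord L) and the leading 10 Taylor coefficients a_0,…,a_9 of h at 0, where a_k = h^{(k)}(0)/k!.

f: a_k = 0, 6, 0, -9, 0, 81/20, 0, -243/280, 0, 243/2240, …
h₀=f(r): pull back L_f along r ⇒ L₀.
h₀' ⇒ L via d/dx closure of L₀.
L = (33 + 96·x + 96·x^2) + (12 + 72·x + 144·x^2 + 96·x^3)·Dx + (1 + 8·x + 24·x^2 + 32·x^3 + 16·x^4)·Dx^2  (order 2).
h: a_k = 6, -24, 45, 24, -2319/4, 2925, -429483/40, 166326/5, -40937265/448, 25369845/112, …
ICs: h(0) = 6, h′(0) = -24.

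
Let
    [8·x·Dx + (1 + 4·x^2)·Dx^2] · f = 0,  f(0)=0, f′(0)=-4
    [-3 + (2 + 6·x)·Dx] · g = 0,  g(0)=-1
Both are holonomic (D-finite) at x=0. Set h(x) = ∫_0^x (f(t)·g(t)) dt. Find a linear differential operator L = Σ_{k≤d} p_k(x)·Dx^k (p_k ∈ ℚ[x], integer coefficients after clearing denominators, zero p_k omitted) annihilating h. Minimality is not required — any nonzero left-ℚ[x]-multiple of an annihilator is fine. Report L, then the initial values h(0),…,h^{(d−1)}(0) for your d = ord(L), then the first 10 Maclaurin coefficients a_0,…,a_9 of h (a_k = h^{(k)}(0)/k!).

f: a_k = 0, -4, 0, 16/3, 0, -64/5, 0, 256/7, 0, -1024/9, …
g: a_k = -1, -3/2, 9/8, -27/16, 405/128, -1701/256, 15309/1024, -72171/2048, 2814669/32768, -14073345/65536, …
f·g: L₀ = L_f ⊗_s L_g, ord ≤ 2·1.
h=∫₀ˣh₀: take L = L₀·Dx.
L = (27 - 48·x - 36·x^2)·Dx + (-12 - 4·x + 144·x^2 + 144·x^3)·Dx^2 + (4 + 24·x + 52·x^2 + 96·x^3 + 144·x^4)·Dx^3  (order 3).
h: a_k = 0, 0, 2, 2, -59/24, -1/4, 983/960, 11769/2240, -841319/71680, 431659/53760, …
ICs: h(0) = 0, h′(0) = 0, h′′(0) = 4.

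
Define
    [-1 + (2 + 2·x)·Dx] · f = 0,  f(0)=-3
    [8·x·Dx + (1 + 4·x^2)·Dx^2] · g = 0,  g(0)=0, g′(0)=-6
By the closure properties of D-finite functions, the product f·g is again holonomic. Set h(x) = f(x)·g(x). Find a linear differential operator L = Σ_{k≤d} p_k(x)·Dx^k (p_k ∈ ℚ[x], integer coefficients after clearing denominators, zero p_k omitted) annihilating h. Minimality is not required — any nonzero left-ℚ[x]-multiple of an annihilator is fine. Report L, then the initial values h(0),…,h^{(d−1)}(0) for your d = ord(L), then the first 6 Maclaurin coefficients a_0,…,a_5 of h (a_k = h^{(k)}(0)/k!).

L = (3 - 16·x - 4·x^2) + (-4 + 28·x + 48·x^2 + 16·x^3)·Dx + (4 + 8·x + 20·x^2 + 32·x^3 + 16·x^4)·Dx^2  (order 2).
h: a_k = 0, 18, 9, -105/4, -87/8, 19167/320, …
ICs: h(0) = 0, h′(0) = 18.

f: a_k = -3, -3/2, 3/8, -3/16, 15/128, -21/256, …
g: a_k = 0, -6, 0, 8, 0, -96/5, …
Product ⇒ symmetric product L₀, ord ≤ 2.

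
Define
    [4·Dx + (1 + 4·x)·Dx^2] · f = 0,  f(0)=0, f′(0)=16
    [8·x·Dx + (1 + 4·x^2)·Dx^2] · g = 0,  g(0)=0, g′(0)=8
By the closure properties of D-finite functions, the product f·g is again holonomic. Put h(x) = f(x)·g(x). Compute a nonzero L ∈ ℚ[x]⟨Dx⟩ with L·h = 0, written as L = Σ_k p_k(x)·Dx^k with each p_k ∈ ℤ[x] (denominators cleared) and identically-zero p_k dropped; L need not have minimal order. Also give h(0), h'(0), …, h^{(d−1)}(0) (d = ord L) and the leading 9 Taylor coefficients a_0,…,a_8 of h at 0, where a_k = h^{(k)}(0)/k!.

L = (96 + 640·x + 1408·x^2 + 7680·x^3 + 15360·x^4 + 26624·x^5 + 8192·x^7)·Dx + (24 + 320·x + 2656·x^2 + 9728·x^3 + 28160·x^4 + 47616·x^5 + 71680·x^6 + 6144·x^7 + 28672·x^8)·Dx^2 + (12 + 104·x + 672·x^2 + 2976·x^3 + 8256·x^4 + 18048·x^5 + 24576·x^6 + 35328·x^7 + 6144·x^8 + 16384·x^9)·Dx^3 + (1 + 12·x + 68·x^2 + 256·x^3 + 696·x^4 + 1536·x^5 + 2688·x^6 + 3072·x^7 + 4224·x^8 + 1024·x^9 + 2048·x^10)·Dx^4  (order 4).
h: a_k = 0, 0, 128, -256, 512, -5120/3, 272384/45, -299008/15, 335872/5, …
ICs: h(0) = 0, h′(0) = 0, h′′(0) = 256, h′′′(0) = -1536.

f: a_k = 0, 16, -32, 256/3, -256, 4096/5, -8192/3, 65536/7, -32768, …
g: a_k = 0, 8, 0, -32/3, 0, 128/5, 0, -512/7, 0, …
Product ⇒ symmetric product L₀, ord ≤ 4.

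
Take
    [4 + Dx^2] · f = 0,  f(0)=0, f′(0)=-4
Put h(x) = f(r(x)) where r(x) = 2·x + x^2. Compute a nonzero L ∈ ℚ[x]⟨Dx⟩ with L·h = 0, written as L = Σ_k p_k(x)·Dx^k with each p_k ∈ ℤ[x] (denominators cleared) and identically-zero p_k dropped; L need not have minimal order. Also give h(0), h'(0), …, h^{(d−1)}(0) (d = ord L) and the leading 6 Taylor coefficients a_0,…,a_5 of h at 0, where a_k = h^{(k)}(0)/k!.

f: a_k = 0, -4, 0, 8/3, 0, -8/15, …
h₀=f(r): pull back L_f along r ⇒ L₀.
L = (16 + 48·x + 48·x^2 + 16·x^3) - Dx + (1 + x)·Dx^2  (order 2).
h: a_k = 0, -8, -4, 64/3, 32, -16/15, …
ICs: h(0) = 0, h′(0) = -8.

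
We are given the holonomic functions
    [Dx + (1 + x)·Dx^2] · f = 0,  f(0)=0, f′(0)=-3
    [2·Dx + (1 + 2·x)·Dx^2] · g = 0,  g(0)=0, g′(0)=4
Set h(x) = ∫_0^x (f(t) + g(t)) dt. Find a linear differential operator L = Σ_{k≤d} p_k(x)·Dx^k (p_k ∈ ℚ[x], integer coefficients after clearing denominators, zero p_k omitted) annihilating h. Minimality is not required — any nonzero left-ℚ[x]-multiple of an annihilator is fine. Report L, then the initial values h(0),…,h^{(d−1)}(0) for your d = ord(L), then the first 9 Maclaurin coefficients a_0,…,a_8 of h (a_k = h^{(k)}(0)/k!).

f: a_k = 0, -3, 3/2, -1, 3/4, -3/5, 1/2, -3/7, 3/8, …
g: a_k = 0, 4, -4, 16/3, -8, 64/5, -64/3, 256/7, -64, …
Weyl lclm of L_f,L_g ⇒ L₀ (ord ≤ 4).
∫: right-multiply L₀ by Dx.
L = 4·Dx^2 + (6 + 8·x)·Dx^3 + (1 + 3·x + 2·x^2)·Dx^4  (order 4).
h: a_k = 0, 0, 1/2, -5/6, 13/12, -29/20, 61/30, -125/42, 253/56, …
ICs: h(0) = 0, h′(0) = 0, h′′(0) = 1, h′′′(0) = -5.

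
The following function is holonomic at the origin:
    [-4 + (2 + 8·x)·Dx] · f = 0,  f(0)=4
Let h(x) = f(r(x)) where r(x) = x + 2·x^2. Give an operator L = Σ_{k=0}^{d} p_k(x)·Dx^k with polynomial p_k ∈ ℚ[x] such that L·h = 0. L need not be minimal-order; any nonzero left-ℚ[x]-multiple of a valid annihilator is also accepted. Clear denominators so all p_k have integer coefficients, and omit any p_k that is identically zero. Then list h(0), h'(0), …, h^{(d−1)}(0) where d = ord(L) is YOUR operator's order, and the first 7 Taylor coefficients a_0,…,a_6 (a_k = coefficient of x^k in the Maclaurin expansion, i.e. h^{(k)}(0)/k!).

L = (-2 - 8·x) + (1 + 4·x + 8·x^2)·Dx  (order 1).
h: a_k = 4, 8, 8, -16, 24, -16, -48, …
ICs: h(0) = 4.

f: a_k = 4, 8, -8, 16, -40, 112, -336, …
Substitute x→r, Dx→(1/r')Dx; clear ⇒ L₀.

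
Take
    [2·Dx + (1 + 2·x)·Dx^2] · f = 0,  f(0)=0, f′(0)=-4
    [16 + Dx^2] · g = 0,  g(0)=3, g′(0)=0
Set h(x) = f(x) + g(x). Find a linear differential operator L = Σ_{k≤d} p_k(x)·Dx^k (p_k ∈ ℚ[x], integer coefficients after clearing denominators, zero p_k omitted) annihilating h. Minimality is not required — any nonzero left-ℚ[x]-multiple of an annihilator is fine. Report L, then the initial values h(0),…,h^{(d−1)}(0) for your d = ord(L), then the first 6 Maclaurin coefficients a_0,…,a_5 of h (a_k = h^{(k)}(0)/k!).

f: a_k = 0, -4, 4, -16/3, 8, -64/5, …
g: a_k = 3, 0, -24, 0, 32, 0, …
Sum ⇒ L₀ = lclm(L_f,L_g) in ℚ(x)⟨Dx⟩.
L = (160 + 256·x + 256·x^2)·Dx + (48 + 224·x + 384·x^2 + 256·x^3)·Dx^2 + (10 + 16·x + 16·x^2)·Dx^3 + (3 + 14·x + 24·x^2 + 16·x^3)·Dx^4  (order 4).
h: a_k = 3, -4, -20, -16/3, 40, -64/5, …
ICs: h(0) = 3, h′(0) = -4, h′′(0) = -40, h′′′(0) = -32.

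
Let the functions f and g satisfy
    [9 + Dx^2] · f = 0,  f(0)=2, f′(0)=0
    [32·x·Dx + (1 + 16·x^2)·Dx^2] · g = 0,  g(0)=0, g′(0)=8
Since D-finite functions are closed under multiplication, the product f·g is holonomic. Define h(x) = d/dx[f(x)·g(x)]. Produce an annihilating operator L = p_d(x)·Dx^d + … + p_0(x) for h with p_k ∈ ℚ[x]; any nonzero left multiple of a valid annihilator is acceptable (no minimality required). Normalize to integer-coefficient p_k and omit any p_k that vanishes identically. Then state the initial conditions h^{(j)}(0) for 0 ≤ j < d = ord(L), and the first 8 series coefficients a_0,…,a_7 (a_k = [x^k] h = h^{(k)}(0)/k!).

L = (2922993 + 113986656·x^2 + 3239661312·x^4 + 5952061440·x^6 + 4156489728·x^8 - 7644119040·x^10 + 110075314176·x^12) + (1760832·x + 128480256·x^3 + 1888911360·x^5 + 5308416000·x^7 + 15288238080·x^9 + 48922361856·x^11)·Dx + (341202 + 13887168·x^2 + 389230080·x^4 + 940474368·x^6 + 1603141632·x^8 + 3737124864·x^10 + 24461180928·x^12)·Dx^2 + (195648·x + 14275584·x^3 + 209879040·x^5 + 589824000·x^7 + 1698693120·x^9 + 5435817984·x^11)·Dx^3 + (1825 + 135776·x^2 + 3251968·x^4 + 31014912·x^6 + 126812160·x^8 + 509607936·x^10 + 1358954496·x^12)·Dx^4  (order 4).
h: a_k = 16, 0, -472, 0, 6286, 0, -467351/5, 0, …
ICs: h(0) = 16, h′(0) = 0, h′′(0) = -944, h′′′(0) = 0.

f: a_k = 2, 0, -9, 0, 27/4, 0, -81/40, 0, …
g: a_k = 0, 8, 0, -128/3, 0, 2048/5, 0, -32768/7, …
L₀ := L_f ⊗_s L_g (sym. prod.), ord ≤ 4.
h₀' ⇒ L via d/dx closure of L₀.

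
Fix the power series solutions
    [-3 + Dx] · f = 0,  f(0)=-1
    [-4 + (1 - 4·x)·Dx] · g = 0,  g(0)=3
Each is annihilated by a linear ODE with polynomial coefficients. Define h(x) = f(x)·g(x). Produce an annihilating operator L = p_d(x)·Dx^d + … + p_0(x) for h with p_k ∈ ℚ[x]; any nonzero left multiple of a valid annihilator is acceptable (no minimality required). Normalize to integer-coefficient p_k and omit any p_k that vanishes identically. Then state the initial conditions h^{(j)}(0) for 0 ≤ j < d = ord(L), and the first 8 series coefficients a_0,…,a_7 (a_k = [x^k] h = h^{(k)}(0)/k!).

f: a_k = -1, -3, -9/2, -9/2, -27/8, -81/40, -81/80, -243/560, …
g: a_k = 3, 12, 48, 192, 768, 3072, 12288, 49152, …
h₀=f·g: eliminate ⇒ L₀, order ≤ 1·1.
L = (7 - 12·x) + (-1 + 4·x)·Dx  (order 1).
h: a_k = -3, -21, -195/2, -807/2, -12993/8, -260103/40, -2081067/80, -11654121/112, …
ICs: h(0) = -3.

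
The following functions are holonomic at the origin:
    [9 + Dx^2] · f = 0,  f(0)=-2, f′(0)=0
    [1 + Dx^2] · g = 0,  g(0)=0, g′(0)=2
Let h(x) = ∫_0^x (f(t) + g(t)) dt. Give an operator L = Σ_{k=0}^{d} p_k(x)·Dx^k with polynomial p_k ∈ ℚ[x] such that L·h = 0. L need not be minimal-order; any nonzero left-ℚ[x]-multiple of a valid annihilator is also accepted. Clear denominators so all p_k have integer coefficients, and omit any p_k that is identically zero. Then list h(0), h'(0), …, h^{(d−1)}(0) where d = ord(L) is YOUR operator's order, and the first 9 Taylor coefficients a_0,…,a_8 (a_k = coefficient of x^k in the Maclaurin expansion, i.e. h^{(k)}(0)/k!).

L = 9·Dx + 10·Dx^3 + Dx^5  (order 5).
h: a_k = 0, -2, 1, 3, -1/12, -27/20, 1/360, 81/280, -1/20160, …
ICs: h(0) = 0, h′(0) = -2, h′′(0) = 2, h′′′(0) = 18, h′′′′(0) = -2.

f: a_k = -2, 0, 9, 0, -27/4, 0, 81/40, 0, -729/2240, …
g: a_k = 0, 2, 0, -1/3, 0, 1/60, 0, -1/2520, 0, …
Sum ⇒ L₀ = lclm(L_f,L_g) in ℚ(x)⟨Dx⟩.
Integrate: L := L₀·Dx.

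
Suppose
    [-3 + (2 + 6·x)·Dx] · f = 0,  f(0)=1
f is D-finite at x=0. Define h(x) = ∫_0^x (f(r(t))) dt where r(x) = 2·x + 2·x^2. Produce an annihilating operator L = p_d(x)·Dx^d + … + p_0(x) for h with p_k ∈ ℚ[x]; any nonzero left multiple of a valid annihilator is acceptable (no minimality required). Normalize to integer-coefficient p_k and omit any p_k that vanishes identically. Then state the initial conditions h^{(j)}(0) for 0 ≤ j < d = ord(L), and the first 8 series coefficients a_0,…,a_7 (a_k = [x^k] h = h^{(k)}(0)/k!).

f: a_k = 1, 3/2, -9/8, 27/16, -405/128, 1701/256, -15309/1024, 72171/2048, …
Change of var in L_f (x↦r) gives L₀.
Integrate: L := L₀·Dx.
L = (-3 - 6·x)·Dx + (1 + 6·x + 6·x^2)·Dx^2  (order 2).
h: a_k = 0, 1, 3/2, -1/2, 9/8, -117/40, 135/16, -2943/112, …
ICs: h(0) = 0, h′(0) = 1.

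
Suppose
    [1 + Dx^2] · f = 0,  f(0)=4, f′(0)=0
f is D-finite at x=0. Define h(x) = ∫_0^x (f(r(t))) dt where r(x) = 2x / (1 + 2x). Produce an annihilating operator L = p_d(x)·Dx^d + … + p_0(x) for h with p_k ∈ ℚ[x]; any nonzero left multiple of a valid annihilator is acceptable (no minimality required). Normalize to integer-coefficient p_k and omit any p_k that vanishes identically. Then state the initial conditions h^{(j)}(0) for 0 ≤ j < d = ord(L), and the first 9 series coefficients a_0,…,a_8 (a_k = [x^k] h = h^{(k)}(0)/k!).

f: a_k = 4, 0, -2, 0, 1/6, 0, -1/180, 0, 1/10080, …
Change of var in L_f (x↦r) gives L₀.
h=∫₀ˣh₀: take L = L₀·Dx.
L = 4·Dx + (4 + 24·x + 48·x^2 + 32·x^3)·Dx^2 + (1 + 8·x + 24·x^2 + 32·x^3 + 16·x^4)·Dx^3  (order 3).
h: a_k = 0, 4, 0, -8/3, 8, -56/3, 352/9, -24016/315, 696/5, …
ICs: h(0) = 0, h′(0) = 4, h′′(0) = 0.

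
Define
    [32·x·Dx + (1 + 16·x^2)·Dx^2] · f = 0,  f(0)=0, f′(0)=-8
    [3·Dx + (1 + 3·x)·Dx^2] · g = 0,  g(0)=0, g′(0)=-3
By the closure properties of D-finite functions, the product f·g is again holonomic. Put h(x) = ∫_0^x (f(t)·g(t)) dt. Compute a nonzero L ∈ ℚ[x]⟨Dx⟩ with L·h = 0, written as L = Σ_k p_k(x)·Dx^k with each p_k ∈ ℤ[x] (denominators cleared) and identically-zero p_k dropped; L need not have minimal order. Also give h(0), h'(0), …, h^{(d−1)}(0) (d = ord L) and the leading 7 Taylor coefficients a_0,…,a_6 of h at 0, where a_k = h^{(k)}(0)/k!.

L = (15744 + 89280·x + 811008·x^2 + 5299200·x^3 + 13271040·x^4 + 17252352·x^5 + 21233664·x^7)·Dx^2 + (4258 + 91200·x + 775488·x^2 + 4635648·x^3 + 18247680·x^4 + 41140224·x^5 + 46448640·x^6 + 21233664·x^7 + 74317824·x^8)·Dx^3 + (492 + 12548·x + 131328·x^2 + 747968·x^3 + 3219456·x^4 + 10146816·x^5 + 21233664·x^6 + 24920064·x^7 + 21233664·x^8 + 42467328·x^9)·Dx^4 + (73 + 822·x + 6161·x^2 + 34944·x^3 + 151168·x^4 + 500736·x^5 + 1322496·x^6 + 2654208·x^7 + 3244032·x^8 + 3538944·x^9 + 5308416·x^10)·Dx^5  (order 5).
h: a_k = 0, 0, 0, 8, -9, -56/5, 5, …
ICs: h(0) = 0, h′(0) = 0, h′′(0) = 0, h′′′(0) = 48, h′′′′(0) = -216.

f: a_k = 0, -8, 0, 128/3, 0, -2048/5, 0, …
g: a_k = 0, -3, 9/2, -9, 81/4, -243/5, 243/2, …
Sym-product of L_f,L_g gives L₀ (≤ ord 4).
∫: right-multiply L₀ by Dx.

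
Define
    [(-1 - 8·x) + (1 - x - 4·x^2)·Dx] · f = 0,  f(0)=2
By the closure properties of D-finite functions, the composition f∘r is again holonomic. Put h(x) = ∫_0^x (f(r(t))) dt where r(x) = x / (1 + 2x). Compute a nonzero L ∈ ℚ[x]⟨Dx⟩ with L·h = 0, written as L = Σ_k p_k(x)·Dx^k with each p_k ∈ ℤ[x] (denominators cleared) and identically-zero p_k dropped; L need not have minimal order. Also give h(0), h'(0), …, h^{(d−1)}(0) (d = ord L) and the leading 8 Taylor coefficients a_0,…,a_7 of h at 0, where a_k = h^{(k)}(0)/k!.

L = (1 + 10·x)·Dx + (-1 - 5·x - 4·x^2 + 4·x^3)·Dx^2  (order 2).
h: a_k = 0, 2, 1, 2, -7/2, 54/5, -95/3, 678/7, …
ICs: h(0) = 0, h′(0) = 2.

f: a_k = 2, 2, 10, 18, 58, 130, 362, 882, …
L₀ from L_f via x↦r, Dx↦r'^{-1}Dx.
h=∫h₀ ⇒ L = L₀·Dx.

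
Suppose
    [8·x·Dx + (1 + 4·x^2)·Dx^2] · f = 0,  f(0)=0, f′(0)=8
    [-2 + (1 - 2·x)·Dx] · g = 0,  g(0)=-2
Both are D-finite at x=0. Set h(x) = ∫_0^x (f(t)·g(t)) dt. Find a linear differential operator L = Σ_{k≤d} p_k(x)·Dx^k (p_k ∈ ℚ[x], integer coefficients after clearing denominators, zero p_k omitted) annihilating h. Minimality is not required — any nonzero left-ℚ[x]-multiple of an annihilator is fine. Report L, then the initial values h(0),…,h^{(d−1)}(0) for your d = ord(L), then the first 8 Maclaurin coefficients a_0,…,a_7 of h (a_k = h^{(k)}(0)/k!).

L = 16·x·Dx + (4 - 8·x + 32·x^2)·Dx^2 + (-1 + 2·x - 4·x^2 + 8·x^3)·Dx^3  (order 3).
h: a_k = 0, 0, -8, -32/3, -32/3, -256/15, -1664/45, -6656/105, …
ICs: h(0) = 0, h′(0) = 0, h′′(0) = -16.

f: a_k = 0, 8, 0, -32/3, 0, 128/5, 0, -512/7, …
g: a_k = -2, -4, -8, -16, -32, -64, -128, -256, …
Product ⇒ symmetric product L₀, ord ≤ 2.
h=∫h₀ ⇒ L = L₀·Dx.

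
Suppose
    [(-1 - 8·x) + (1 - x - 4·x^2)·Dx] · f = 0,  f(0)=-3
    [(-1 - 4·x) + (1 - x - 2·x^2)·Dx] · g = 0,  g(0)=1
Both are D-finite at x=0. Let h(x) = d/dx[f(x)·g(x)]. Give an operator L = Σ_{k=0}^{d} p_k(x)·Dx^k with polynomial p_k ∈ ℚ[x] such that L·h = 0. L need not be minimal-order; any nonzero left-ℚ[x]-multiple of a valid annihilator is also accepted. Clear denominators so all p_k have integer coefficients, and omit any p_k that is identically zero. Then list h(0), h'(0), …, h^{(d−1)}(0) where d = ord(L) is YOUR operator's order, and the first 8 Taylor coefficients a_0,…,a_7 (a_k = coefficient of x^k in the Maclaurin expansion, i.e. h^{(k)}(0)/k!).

f: a_k = -3, -3, -15, -27, -87, -195, -543, -1323, …
g: a_k = 1, 1, 3, 5, 11, 21, 43, 85, …
Sym-product of L_f,L_g gives L₀ (≤ ord 1).
Differentiate: ansatz ord ≤ ord L₀ ⇒ L.
L = (9 + 12·x - 9·x^2 - 272·x^3 - 144·x^4 + 720·x^5 + 640·x^6) + (-1 - 3·x + 24·x^2 + 17·x^3 - 115·x^4 - 66·x^5 + 168·x^6 + 128·x^7)·Dx  (order 1).
h: a_k = -6, -54, -198, -828, -2670, -8946, -27174, -82872, …
ICs: h(0) = -6.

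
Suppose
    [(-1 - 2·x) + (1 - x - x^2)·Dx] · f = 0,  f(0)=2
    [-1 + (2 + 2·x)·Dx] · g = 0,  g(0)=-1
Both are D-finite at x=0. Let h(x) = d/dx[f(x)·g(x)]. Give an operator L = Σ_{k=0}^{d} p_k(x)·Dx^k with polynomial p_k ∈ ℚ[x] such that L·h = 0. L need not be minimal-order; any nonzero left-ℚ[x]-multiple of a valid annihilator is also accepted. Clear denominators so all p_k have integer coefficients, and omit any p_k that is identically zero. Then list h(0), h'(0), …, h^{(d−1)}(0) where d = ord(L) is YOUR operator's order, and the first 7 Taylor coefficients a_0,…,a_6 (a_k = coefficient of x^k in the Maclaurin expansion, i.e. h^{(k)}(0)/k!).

f: a_k = 2, 2, 4, 6, 10, 16, 26, …
g: a_k = -1, -1/2, 1/8, -1/16, 5/128, -7/256, 21/1024, …
f·g: L₀ = L_f ⊗_s L_g, ord ≤ 1·1.
h₀' ⇒ L via d/dx closure of L₀.
L = (19 + 66·x + 81·x^2 + 50·x^3 + 15·x^4) + (-6 - 10·x + 6·x^2 + 26·x^3 + 22·x^4 + 6·x^5)·Dx  (order 1).
h: a_k = -3, -19/2, -189/8, -803/16, -13105/128, -50661/256, -383425/1024, …
ICs: h(0) = -3.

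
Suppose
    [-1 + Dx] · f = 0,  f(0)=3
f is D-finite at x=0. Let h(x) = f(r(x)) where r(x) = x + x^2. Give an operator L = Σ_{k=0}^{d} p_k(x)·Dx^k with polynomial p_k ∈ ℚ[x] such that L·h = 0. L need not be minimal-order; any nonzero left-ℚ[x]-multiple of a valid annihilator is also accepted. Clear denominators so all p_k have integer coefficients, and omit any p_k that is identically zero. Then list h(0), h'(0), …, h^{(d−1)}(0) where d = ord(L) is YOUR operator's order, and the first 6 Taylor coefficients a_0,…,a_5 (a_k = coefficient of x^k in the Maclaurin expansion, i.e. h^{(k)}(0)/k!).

L = (-1 - 2·x) + Dx  (order 1).
h: a_k = 3, 3, 9/2, 7/2, 25/8, 81/40, …
ICs: h(0) = 3.

f: a_k = 3, 3, 3/2, 1/2, 1/8, 1/40, …
L₀ from L_f via x↦r, Dx↦r'^{-1}Dx.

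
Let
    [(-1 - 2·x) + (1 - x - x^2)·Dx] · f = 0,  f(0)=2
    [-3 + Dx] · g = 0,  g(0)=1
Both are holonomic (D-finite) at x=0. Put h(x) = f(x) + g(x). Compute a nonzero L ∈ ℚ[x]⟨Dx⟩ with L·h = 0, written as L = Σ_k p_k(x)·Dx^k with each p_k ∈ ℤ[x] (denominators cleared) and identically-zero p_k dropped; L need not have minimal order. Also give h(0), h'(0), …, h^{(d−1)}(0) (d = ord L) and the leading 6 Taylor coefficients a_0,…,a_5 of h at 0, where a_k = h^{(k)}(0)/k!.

L = (-3 - 9·x - 45·x^2 - 18·x^3) + (-5 + 24·x + 15·x^2 - 18·x^3 - 9·x^4)·Dx + (2 - 7·x + 8·x^3 + 3·x^4)·Dx^2  (order 2).
h: a_k = 3, 5, 17/2, 21/2, 107/8, 721/40, …
ICs: h(0) = 3, h′(0) = 5.

f: a_k = 2, 2, 4, 6, 10, 16, …
g: a_k = 1, 3, 9/2, 9/2, 27/8, 81/40, …
Sum ⇒ L₀ = lclm(L_f,L_g) in ℚ(x)⟨Dx⟩.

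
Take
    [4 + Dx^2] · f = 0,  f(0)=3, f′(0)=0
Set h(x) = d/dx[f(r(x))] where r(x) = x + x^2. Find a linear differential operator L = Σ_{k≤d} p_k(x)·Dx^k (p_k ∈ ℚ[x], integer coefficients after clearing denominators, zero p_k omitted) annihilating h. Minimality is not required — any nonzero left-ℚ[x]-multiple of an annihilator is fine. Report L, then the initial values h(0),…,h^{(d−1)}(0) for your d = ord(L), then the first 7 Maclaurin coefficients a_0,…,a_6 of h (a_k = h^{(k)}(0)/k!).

f: a_k = 3, 0, -6, 0, 2, 0, -4/15, …
f∘r: x↦r, Dx↦Dx/r' in L_f ⇒ L₀.
Derive L from L₀ (diff closure).
L = (16 + 32·x + 96·x^2 + 128·x^3 + 64·x^4) + (-6 - 12·x)·Dx + (1 + 4·x + 4·x^2)·Dx^2  (order 2).
h: a_k = 0, -12, -36, -16, 40, 352/5, 224/5, …
ICs: h(0) = 0, h′(0) = -12.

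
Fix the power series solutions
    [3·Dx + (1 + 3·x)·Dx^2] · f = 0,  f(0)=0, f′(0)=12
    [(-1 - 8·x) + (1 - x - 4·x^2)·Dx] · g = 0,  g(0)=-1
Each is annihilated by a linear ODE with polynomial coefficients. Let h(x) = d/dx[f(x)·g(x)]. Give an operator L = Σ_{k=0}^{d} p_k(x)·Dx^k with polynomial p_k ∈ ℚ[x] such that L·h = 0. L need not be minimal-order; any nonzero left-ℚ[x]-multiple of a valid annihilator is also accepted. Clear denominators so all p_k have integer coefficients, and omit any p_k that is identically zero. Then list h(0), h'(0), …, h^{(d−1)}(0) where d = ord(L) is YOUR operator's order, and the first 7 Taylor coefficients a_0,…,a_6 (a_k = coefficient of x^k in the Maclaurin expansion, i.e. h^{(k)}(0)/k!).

L = (444 + 2376·x + 5184·x^2) + (15 + 381·x + 2592·x^2 + 4032·x^3)·Dx + (-11 - 70·x - 19·x^2 + 468·x^3 + 576·x^4)·Dx^2  (order 2).
h: a_k = -12, 12, -234, 108, -2397, 3438/5, -21369, …
ICs: h(0) = -12, h′(0) = 12.

f: a_k = 0, 12, -18, 36, -81, 972/5, -486, …
g: a_k = -1, -1, -5, -9, -29, -65, -181, …
Sym-product of L_f,L_g gives L₀ (≤ ord 2).
h=h₀': d/dx-closure on L₀ ⇒ L.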